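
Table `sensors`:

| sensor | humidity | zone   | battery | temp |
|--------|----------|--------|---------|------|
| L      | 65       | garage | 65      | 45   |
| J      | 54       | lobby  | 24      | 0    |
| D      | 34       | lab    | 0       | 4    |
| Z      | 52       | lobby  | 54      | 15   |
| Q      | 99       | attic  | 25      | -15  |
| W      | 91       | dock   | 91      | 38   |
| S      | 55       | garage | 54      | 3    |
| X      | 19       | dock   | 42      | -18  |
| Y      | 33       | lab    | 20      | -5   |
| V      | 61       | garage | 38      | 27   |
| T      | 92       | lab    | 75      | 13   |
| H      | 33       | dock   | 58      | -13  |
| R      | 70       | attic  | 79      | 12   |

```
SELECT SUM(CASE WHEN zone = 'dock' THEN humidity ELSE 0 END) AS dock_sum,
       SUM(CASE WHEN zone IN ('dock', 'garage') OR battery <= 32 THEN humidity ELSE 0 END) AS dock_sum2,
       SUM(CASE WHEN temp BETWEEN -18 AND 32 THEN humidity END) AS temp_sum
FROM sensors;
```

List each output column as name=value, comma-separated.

[dock_sum: zone = 'dock']
sensor=L: ✗
sensor=J: ✗
sensor=D: ✗
sensor=Z: ✗
sensor=Q: ✗
sensor=W: ✓ → 91
sensor=S: ✗
sensor=X: ✓ → 19
sensor=Y: ✗
sensor=V: ✗
sensor=T: ✗
sensor=H: ✓ → 33
sensor=R: ✗
dock_sum = 91 + 19 + 33 = 143
—
[dock_sum2: zone IN ('dock', 'garage') OR battery <= 32]
sensor=L: ✓ → 65
sensor=J: ✓ → 54
sensor=D: ✓ → 34
sensor=Z: ✗
sensor=Q: ✓ → 99
sensor=W: ✓ → 91
sensor=S: ✓ → 55
sensor=X: ✓ → 19
sensor=Y: ✓ → 33
sensor=V: ✓ → 61
sensor=T: ✗
sensor=H: ✓ → 33
sensor=R: ✗
dock_sum2 = 65 + 54 + 34 + 99 + 91 + 55 + 19 + 33 + 61 + 33 = 544
—
[temp_sum: temp BETWEEN -18 AND 32]
sensor=L: ✗
sensor=J: ✓ → 54
sensor=D: ✓ → 34
sensor=Z: ✓ → 52
sensor=Q: ✓ → 99
sensor=W: ✗
sensor=S: ✓ → 55
sensor=X: ✓ → 19
sensor=Y: ✓ → 33
sensor=V: ✓ → 61
sensor=T: ✓ → 92
sensor=H: ✓ → 33
sensor=R: ✓ → 70
temp_sum = 54 + 34 + 52 + 99 + 55 + 19 + 33 + 61 + 92 + 33 + 70 = 602

dock_sum=143, dock_sum2=544, temp_sum=602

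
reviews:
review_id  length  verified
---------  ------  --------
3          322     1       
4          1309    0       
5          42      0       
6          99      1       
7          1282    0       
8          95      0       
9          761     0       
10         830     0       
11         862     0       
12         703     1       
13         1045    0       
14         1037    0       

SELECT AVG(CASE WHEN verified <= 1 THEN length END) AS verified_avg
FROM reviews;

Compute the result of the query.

review_id=3: ✓ → 322
review_id=4: ✓ → 1309
review_id=5: ✓ → 42
review_id=6: ✓ → 99
review_id=7: ✓ → 1282
review_id=8: ✓ → 95
review_id=9: ✓ → 761
review_id=10: ✓ → 830
review_id=11: ✓ → 862
review_id=12: ✓ → 703
review_id=13: ✓ → 1045
review_id=14: ✓ → 1037
verified_avg = (322 + 1309 + 42 + 99 + 1282 + 95 + 761 + 830 + 862 + 703 + 1045 + 1037) / 12 = 698.9166666667

698.9166666667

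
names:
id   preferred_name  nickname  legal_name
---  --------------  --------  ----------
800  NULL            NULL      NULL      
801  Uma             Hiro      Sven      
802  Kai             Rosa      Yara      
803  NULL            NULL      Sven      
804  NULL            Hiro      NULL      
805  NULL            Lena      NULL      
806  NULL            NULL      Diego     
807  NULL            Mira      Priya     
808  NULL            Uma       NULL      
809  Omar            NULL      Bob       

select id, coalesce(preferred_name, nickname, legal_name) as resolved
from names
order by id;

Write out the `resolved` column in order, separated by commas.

NULL, Uma, Kai, Sven, Hiro, Lena, Diego, Mira, Uma, Omar

id=800: preferred_name=NULL, nickname=NULL, legal_name=NULL (all NULL) → NULL
id=801: preferred_name=Uma → Uma
id=802: preferred_name=Kai → Kai
id=803: preferred_name=NULL, nickname=NULL, legal_name=Sven → Sven
id=804: preferred_name=NULL, nickname=Hiro → Hiro
id=805: preferred_name=NULL, nickname=Lena → Lena
id=806: preferred_name=NULL, nickname=NULL, legal_name=Diego → Diego
id=807: preferred_name=NULL, nickname=Mira → Mira
id=808: preferred_name=NULL, nickname=Uma → Uma
id=809: preferred_name=Omar → Omar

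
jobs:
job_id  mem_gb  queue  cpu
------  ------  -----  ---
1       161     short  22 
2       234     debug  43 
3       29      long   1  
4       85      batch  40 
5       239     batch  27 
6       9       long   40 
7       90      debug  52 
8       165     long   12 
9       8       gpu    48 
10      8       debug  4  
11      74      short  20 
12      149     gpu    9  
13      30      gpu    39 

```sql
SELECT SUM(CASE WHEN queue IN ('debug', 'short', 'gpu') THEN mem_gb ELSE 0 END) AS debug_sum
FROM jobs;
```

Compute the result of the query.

754

job_id=1: ✓ → 161
job_id=2: ✓ → 234
job_id=3: ✗
job_id=4: ✗
job_id=5: ✗
job_id=6: ✗
job_id=7: ✓ → 90
job_id=8: ✗
job_id=9: ✓ → 8
job_id=10: ✓ → 8
job_id=11: ✓ → 74
job_id=12: ✓ → 149
job_id=13: ✓ → 30
debug_sum = 161 + 234 + 90 + 8 + 8 + 74 + 149 + 30 = 754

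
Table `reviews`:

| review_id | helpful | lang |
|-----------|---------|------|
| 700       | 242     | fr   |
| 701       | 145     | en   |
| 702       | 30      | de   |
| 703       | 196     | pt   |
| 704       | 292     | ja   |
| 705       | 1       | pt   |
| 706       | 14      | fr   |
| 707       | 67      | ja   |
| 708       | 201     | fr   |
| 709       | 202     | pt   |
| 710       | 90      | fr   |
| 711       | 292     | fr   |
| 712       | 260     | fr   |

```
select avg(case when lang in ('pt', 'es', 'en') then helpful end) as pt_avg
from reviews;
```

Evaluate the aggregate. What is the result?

136

review_id=700: ✗
review_id=701: ✓ → 145
review_id=702: ✗
review_id=703: ✓ → 196
review_id=704: ✗
review_id=705: ✓ → 1
review_id=706: ✗
review_id=707: ✗
review_id=708: ✗
review_id=709: ✓ → 202
review_id=710: ✗
review_id=711: ✗
review_id=712: ✗
pt_avg = (145 + 196 + 1 + 202) / 4 = 136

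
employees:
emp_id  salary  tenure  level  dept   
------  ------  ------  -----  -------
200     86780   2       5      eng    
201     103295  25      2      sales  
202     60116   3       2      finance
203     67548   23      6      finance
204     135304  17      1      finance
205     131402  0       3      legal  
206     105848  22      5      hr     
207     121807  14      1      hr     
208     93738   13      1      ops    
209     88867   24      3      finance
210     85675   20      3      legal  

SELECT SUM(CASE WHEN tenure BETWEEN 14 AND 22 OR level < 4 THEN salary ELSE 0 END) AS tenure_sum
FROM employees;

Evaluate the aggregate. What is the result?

emp_id=200: ✗
emp_id=201: ✓ → 103295
emp_id=202: ✓ → 60116
emp_id=203: ✗
emp_id=204: ✓ → 135304
emp_id=205: ✓ → 131402
emp_id=206: ✓ → 105848
emp_id=207: ✓ → 121807
emp_id=208: ✓ → 93738
emp_id=209: ✓ → 88867
emp_id=210: ✓ → 85675
tenure_sum = 103295 + 60116 + 135304 + 131402 + 105848 + 121807 + 93738 + 88867 + 85675 = 926052

926052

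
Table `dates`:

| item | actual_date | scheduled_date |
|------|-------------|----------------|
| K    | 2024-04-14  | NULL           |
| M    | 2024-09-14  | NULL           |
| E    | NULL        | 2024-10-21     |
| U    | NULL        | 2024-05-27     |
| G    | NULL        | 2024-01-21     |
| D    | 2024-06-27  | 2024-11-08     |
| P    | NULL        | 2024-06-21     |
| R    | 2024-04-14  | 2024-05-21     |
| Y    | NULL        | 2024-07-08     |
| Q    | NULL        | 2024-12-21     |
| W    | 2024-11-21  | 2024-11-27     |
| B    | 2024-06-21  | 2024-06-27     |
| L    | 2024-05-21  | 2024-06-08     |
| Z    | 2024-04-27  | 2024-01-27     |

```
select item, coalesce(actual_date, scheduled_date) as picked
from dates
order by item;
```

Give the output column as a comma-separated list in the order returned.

item=B: actual_date=2024-06-21 → 2024-06-21
item=D: actual_date=2024-06-27 → 2024-06-27
item=E: actual_date=NULL, scheduled_date=2024-10-21 → 2024-10-21
item=G: actual_date=NULL, scheduled_date=2024-01-21 → 2024-01-21
item=K: actual_date=2024-04-14 → 2024-04-14
item=L: actual_date=2024-05-21 → 2024-05-21
item=M: actual_date=2024-09-14 → 2024-09-14
item=P: actual_date=NULL, scheduled_date=2024-06-21 → 2024-06-21
item=Q: actual_date=NULL, scheduled_date=2024-12-21 → 2024-12-21
item=R: actual_date=2024-04-14 → 2024-04-14
item=U: actual_date=NULL, scheduled_date=2024-05-27 → 2024-05-27
item=W: actual_date=2024-11-21 → 2024-11-21
item=Y: actual_date=NULL, scheduled_date=2024-07-08 → 2024-07-08
item=Z: actual_date=2024-04-27 → 2024-04-27

2024-06-21, 2024-06-27, 2024-10-21, 2024-01-21, 2024-04-14, 2024-05-21, 2024-09-14, 2024-06-21, 2024-12-21, 2024-04-14, 2024-05-27, 2024-11-21, 2024-07-08, 2024-04-27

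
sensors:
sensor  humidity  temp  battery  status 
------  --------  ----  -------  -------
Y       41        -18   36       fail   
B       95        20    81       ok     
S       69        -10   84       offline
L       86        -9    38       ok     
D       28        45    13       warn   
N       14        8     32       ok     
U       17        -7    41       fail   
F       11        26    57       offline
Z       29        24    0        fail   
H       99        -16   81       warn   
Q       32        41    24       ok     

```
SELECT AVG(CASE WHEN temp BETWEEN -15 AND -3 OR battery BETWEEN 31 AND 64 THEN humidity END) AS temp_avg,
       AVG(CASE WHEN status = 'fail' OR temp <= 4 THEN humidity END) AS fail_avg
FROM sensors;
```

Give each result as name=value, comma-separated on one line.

temp_avg=39.6666666667, fail_avg=56.8333333333

[temp_avg: temp BETWEEN -15 AND -3 OR battery BETWEEN 31 AND 64]
sensor=Y: ✓ → 41
sensor=B: ✗
sensor=S: ✓ → 69
sensor=L: ✓ → 86
sensor=D: ✗
sensor=N: ✓ → 14
sensor=U: ✓ → 17
sensor=F: ✓ → 11
sensor=Z: ✗
sensor=H: ✗
sensor=Q: ✗
temp_avg = (41 + 69 + 86 + 14 + 17 + 11) / 6 = 39.6666666667
—
[fail_avg: status = 'fail' OR temp <= 4]
sensor=Y: ✓ → 41
sensor=B: ✗
sensor=S: ✓ → 69
sensor=L: ✓ → 86
sensor=D: ✗
sensor=N: ✗
sensor=U: ✓ → 17
sensor=F: ✗
sensor=Z: ✓ → 29
sensor=H: ✓ → 99
sensor=Q: ✗
fail_avg = (41 + 69 + 86 + 17 + 29 + 99) / 6 = 56.8333333333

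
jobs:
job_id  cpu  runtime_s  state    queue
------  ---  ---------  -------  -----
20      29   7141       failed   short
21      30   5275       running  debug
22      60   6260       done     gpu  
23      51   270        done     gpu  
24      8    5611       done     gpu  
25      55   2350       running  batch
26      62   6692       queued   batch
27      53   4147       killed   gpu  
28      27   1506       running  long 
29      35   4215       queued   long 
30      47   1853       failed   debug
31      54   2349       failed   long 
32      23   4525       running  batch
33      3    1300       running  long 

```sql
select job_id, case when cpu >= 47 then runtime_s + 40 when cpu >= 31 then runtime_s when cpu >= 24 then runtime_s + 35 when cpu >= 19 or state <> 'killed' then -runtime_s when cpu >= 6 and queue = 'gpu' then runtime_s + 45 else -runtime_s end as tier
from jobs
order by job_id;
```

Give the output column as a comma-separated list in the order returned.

job_id=20: cpu >= 24 → 7176
job_id=21: cpu >= 24 → 5310
job_id=22: cpu >= 47 → 6300
job_id=23: cpu >= 47 → 310
job_id=24: cpu >= 19 or state <> 'killed' → -5611
job_id=25: cpu >= 47 → 2390
job_id=26: cpu >= 47 → 6732
job_id=27: cpu >= 47 → 4187
job_id=28: cpu >= 24 → 1541
job_id=29: cpu >= 31 → 4215
job_id=30: cpu >= 47 → 1893
job_id=31: cpu >= 47 → 2389
job_id=32: cpu >= 19 or state <> 'killed' → -4525
job_id=33: cpu >= 19 or state <> 'killed' → -1300

7176, 5310, 6300, 310, -5611, 2390, 6732, 4187, 1541, 4215, 1893, 2389, -4525, -1300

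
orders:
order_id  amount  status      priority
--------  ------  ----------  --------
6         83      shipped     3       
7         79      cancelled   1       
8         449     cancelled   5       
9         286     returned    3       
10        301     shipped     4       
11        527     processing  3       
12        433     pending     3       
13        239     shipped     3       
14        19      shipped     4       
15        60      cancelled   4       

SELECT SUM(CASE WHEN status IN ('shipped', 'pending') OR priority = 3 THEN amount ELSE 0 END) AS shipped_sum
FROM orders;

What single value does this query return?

1888

order_id=6: ✓ → 83
order_id=7: ✗
order_id=8: ✗
order_id=9: ✓ → 286
order_id=10: ✓ → 301
order_id=11: ✓ → 527
order_id=12: ✓ → 433
order_id=13: ✓ → 239
order_id=14: ✓ → 19
order_id=15: ✗
shipped_sum = 83 + 286 + 301 + 527 + 433 + 239 + 19 = 1888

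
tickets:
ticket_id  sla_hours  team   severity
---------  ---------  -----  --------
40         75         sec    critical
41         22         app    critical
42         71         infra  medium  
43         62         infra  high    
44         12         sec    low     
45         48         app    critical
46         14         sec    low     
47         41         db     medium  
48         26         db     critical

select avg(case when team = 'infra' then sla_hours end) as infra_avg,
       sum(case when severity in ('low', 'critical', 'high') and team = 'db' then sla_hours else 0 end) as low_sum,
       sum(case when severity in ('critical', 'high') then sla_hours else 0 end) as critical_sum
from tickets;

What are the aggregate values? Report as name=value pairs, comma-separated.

infra_avg=66.5, low_sum=26, critical_sum=233

[infra_avg: team = 'infra']
ticket_id=40: ✗
ticket_id=41: ✗
ticket_id=42: ✓ → 71
ticket_id=43: ✓ → 62
ticket_id=44: ✗
ticket_id=45: ✗
ticket_id=46: ✗
ticket_id=47: ✗
ticket_id=48: ✗
infra_avg = (71 + 62) / 2 = 66.5
—
[low_sum: severity in ('low', 'critical', 'high') and team = 'db']
ticket_id=40: ✗
ticket_id=41: ✗
ticket_id=42: ✗
ticket_id=43: ✗
ticket_id=44: ✗
ticket_id=45: ✗
ticket_id=46: ✗
ticket_id=47: ✗
ticket_id=48: ✓ → 26
low_sum = 26
—
[critical_sum: severity in ('critical', 'high')]
ticket_id=40: ✓ → 75
ticket_id=41: ✓ → 22
ticket_id=42: ✗
ticket_id=43: ✓ → 62
ticket_id=44: ✗
ticket_id=45: ✓ → 48
ticket_id=46: ✗
ticket_id=47: ✗
ticket_id=48: ✓ → 26
critical_sum = 75 + 22 + 62 + 48 + 26 = 233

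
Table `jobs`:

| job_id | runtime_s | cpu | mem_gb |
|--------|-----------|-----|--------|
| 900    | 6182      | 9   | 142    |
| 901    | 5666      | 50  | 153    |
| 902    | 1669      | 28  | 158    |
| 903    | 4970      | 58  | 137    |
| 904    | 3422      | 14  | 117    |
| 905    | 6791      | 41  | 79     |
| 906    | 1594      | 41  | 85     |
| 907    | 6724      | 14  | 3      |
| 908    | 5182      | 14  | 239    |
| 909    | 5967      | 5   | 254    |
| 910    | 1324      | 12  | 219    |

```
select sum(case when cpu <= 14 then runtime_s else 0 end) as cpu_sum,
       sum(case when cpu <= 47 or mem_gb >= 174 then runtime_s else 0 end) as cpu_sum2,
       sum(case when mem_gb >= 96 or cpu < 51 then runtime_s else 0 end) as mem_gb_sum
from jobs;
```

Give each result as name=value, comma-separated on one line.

cpu_sum=28801, cpu_sum2=38855, mem_gb_sum=49491

[cpu_sum: cpu <= 14]
job_id=900: ✓ → 6182
job_id=901: ✗
job_id=902: ✗
job_id=903: ✗
job_id=904: ✓ → 3422
job_id=905: ✗
job_id=906: ✗
job_id=907: ✓ → 6724
job_id=908: ✓ → 5182
job_id=909: ✓ → 5967
job_id=910: ✓ → 1324
cpu_sum = 6182 + 3422 + 6724 + 5182 + 5967 + 1324 = 28801
—
[cpu_sum2: cpu <= 47 or mem_gb >= 174]
job_id=900: ✓ → 6182
job_id=901: ✗
job_id=902: ✓ → 1669
job_id=903: ✗
job_id=904: ✓ → 3422
job_id=905: ✓ → 6791
job_id=906: ✓ → 1594
job_id=907: ✓ → 6724
job_id=908: ✓ → 5182
job_id=909: ✓ → 5967
job_id=910: ✓ → 1324
cpu_sum2 = 6182 + 1669 + 3422 + 6791 + 1594 + 6724 + 5182 + 5967 + 1324 = 38855
—
[mem_gb_sum: mem_gb >= 96 or cpu < 51]
job_id=900: ✓ → 6182
job_id=901: ✓ → 5666
job_id=902: ✓ → 1669
job_id=903: ✓ → 4970
job_id=904: ✓ → 3422
job_id=905: ✓ → 6791
job_id=906: ✓ → 1594
job_id=907: ✓ → 6724
job_id=908: ✓ → 5182
job_id=909: ✓ → 5967
job_id=910: ✓ → 1324
mem_gb_sum = 6182 + 5666 + 1669 + 4970 + 3422 + 6791 + 1594 + 6724 + 5182 + 5967 + 1324 = 49491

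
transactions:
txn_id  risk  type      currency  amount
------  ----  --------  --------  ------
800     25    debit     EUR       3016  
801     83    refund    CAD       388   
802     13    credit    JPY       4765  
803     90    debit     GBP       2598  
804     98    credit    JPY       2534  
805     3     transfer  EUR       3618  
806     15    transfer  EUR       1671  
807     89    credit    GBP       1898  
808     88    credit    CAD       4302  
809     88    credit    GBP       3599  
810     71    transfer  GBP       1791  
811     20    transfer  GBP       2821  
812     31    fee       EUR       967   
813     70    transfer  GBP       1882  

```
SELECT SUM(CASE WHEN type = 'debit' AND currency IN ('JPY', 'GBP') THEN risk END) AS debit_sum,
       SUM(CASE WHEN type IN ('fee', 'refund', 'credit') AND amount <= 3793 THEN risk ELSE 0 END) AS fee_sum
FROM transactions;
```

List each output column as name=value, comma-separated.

[debit_sum: type = 'debit' AND currency IN ('JPY', 'GBP')]
txn_id=800: ✗
txn_id=801: ✗
txn_id=802: ✗
txn_id=803: ✓ → 90
txn_id=804: ✗
txn_id=805: ✗
txn_id=806: ✗
txn_id=807: ✗
txn_id=808: ✗
txn_id=809: ✗
txn_id=810: ✗
txn_id=811: ✗
txn_id=812: ✗
txn_id=813: ✗
debit_sum = 90
—
[fee_sum: type IN ('fee', 'refund', 'credit') AND amount <= 3793]
txn_id=800: ✗
txn_id=801: ✓ → 83
txn_id=802: ✗
txn_id=803: ✗
txn_id=804: ✓ → 98
txn_id=805: ✗
txn_id=806: ✗
txn_id=807: ✓ → 89
txn_id=808: ✗
txn_id=809: ✓ → 88
txn_id=810: ✗
txn_id=811: ✗
txn_id=812: ✓ → 31
txn_id=813: ✗
fee_sum = 83 + 98 + 89 + 88 + 31 = 389

debit_sum=90, fee_sum=389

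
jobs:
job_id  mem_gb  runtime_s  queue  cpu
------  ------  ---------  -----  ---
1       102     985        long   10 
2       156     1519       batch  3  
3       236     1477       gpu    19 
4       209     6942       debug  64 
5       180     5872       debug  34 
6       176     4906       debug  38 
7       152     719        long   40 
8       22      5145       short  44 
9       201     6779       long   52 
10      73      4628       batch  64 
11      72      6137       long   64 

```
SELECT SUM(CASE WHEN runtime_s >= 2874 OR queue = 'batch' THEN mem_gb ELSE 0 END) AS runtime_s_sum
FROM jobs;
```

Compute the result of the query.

job_id=1: ✗
job_id=2: ✓ → 156
job_id=3: ✗
job_id=4: ✓ → 209
job_id=5: ✓ → 180
job_id=6: ✓ → 176
job_id=7: ✗
job_id=8: ✓ → 22
job_id=9: ✓ → 201
job_id=10: ✓ → 73
job_id=11: ✓ → 72
runtime_s_sum = 156 + 209 + 180 + 176 + 22 + 201 + 73 + 72 = 1089

1089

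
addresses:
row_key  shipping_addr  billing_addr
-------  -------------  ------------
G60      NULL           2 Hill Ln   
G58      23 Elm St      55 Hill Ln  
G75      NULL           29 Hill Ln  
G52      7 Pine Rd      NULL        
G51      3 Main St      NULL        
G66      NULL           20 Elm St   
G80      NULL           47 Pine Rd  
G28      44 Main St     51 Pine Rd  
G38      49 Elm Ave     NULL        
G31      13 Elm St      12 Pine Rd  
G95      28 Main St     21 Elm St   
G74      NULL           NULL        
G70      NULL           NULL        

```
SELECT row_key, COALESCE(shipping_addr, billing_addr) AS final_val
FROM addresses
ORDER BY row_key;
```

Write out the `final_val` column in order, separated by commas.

44 Main St, 13 Elm St, 49 Elm Ave, 3 Main St, 7 Pine Rd, 23 Elm St, 2 Hill Ln, 20 Elm St, NULL, NULL, 29 Hill Ln, 47 Pine Rd, 28 Main St

row_key=G28: shipping_addr=44 Main St → 44 Main St
row_key=G31: shipping_addr=13 Elm St → 13 Elm St
row_key=G38: shipping_addr=49 Elm Ave → 49 Elm Ave
row_key=G51: shipping_addr=3 Main St → 3 Main St
row_key=G52: shipping_addr=7 Pine Rd → 7 Pine Rd
row_key=G58: shipping_addr=23 Elm St → 23 Elm St
row_key=G60: shipping_addr=NULL, billing_addr=2 Hill Ln → 2 Hill Ln
row_key=G66: shipping_addr=NULL, billing_addr=20 Elm St → 20 Elm St
row_key=G70: shipping_addr=NULL, billing_addr=NULL (all NULL) → NULL
row_key=G74: shipping_addr=NULL, billing_addr=NULL (all NULL) → NULL
row_key=G75: shipping_addr=NULL, billing_addr=29 Hill Ln → 29 Hill Ln
row_key=G80: shipping_addr=NULL, billing_addr=47 Pine Rd → 47 Pine Rd
row_key=G95: shipping_addr=28 Main St → 28 Main St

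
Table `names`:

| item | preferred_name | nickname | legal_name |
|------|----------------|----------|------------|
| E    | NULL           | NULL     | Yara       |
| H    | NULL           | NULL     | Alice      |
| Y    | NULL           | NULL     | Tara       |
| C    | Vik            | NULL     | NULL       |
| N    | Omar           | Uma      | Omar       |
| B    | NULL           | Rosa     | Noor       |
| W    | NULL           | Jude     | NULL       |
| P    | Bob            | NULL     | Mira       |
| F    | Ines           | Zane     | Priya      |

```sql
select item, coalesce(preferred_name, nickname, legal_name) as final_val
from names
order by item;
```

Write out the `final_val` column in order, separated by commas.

item=B: preferred_name=NULL, nickname=Rosa → Rosa
item=C: preferred_name=Vik → Vik
item=E: preferred_name=NULL, nickname=NULL, legal_name=Yara → Yara
item=F: preferred_name=Ines → Ines
item=H: preferred_name=NULL, nickname=NULL, legal_name=Alice → Alice
item=N: preferred_name=Omar → Omar
item=P: preferred_name=Bob → Bob
item=W: preferred_name=NULL, nickname=Jude → Jude
item=Y: preferred_name=NULL, nickname=NULL, legal_name=Tara → Tara

Rosa, Vik, Yara, Ines, Alice, Omar, Bob, Jude, Tara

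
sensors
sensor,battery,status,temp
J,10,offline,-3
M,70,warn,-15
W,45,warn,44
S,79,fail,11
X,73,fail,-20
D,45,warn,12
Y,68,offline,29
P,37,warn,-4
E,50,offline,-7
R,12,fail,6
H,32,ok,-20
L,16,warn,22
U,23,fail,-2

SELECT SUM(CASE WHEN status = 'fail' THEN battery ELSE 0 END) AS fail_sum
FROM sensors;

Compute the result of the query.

sensor=J: ✗
sensor=M: ✗
sensor=W: ✗
sensor=S: ✓ → 79
sensor=X: ✓ → 73
sensor=D: ✗
sensor=Y: ✗
sensor=P: ✗
sensor=E: ✗
sensor=R: ✓ → 12
sensor=H: ✗
sensor=L: ✗
sensor=U: ✓ → 23
fail_sum = 79 + 73 + 12 + 23 = 187

187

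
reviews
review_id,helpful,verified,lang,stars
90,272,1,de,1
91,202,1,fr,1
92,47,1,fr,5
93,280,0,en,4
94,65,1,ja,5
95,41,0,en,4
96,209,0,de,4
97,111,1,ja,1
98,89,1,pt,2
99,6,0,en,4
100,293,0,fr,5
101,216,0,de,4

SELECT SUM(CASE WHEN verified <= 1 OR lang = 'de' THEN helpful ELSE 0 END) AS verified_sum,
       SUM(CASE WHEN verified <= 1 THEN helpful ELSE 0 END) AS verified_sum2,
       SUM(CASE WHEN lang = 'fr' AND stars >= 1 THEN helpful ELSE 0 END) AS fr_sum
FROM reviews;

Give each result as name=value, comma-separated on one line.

[verified_sum: verified <= 1 OR lang = 'de']
review_id=90: ✓ → 272
review_id=91: ✓ → 202
review_id=92: ✓ → 47
review_id=93: ✓ → 280
review_id=94: ✓ → 65
review_id=95: ✓ → 41
review_id=96: ✓ → 209
review_id=97: ✓ → 111
review_id=98: ✓ → 89
review_id=99: ✓ → 6
review_id=100: ✓ → 293
review_id=101: ✓ → 216
verified_sum = 272 + 202 + 47 + 280 + 65 + 41 + 209 + 111 + 89 + 6 + 293 + 216 = 1831
—
[verified_sum2: verified <= 1]
review_id=90: ✓ → 272
review_id=91: ✓ → 202
review_id=92: ✓ → 47
review_id=93: ✓ → 280
review_id=94: ✓ → 65
review_id=95: ✓ → 41
review_id=96: ✓ → 209
review_id=97: ✓ → 111
review_id=98: ✓ → 89
review_id=99: ✓ → 6
review_id=100: ✓ → 293
review_id=101: ✓ → 216
verified_sum2 = 272 + 202 + 47 + 280 + 65 + 41 + 209 + 111 + 89 + 6 + 293 + 216 = 1831
—
[fr_sum: lang = 'fr' AND stars >= 1]
review_id=90: ✗
review_id=91: ✓ → 202
review_id=92: ✓ → 47
review_id=93: ✗
review_id=94: ✗
review_id=95: ✗
review_id=96: ✗
review_id=97: ✗
review_id=98: ✗
review_id=99: ✗
review_id=100: ✓ → 293
review_id=101: ✗
fr_sum = 202 + 47 + 293 = 542

verified_sum=1831, verified_sum2=1831, fr_sum=542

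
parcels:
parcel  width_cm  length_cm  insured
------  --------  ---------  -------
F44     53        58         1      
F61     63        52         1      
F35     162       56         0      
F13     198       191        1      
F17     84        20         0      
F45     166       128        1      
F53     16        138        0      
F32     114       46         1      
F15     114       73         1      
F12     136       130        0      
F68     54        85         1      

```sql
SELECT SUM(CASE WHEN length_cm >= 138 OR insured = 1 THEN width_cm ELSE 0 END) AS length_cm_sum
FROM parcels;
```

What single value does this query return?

parcel=F44: ✓ → 53
parcel=F61: ✓ → 63
parcel=F35: ✗
parcel=F13: ✓ → 198
parcel=F17: ✗
parcel=F45: ✓ → 166
parcel=F53: ✓ → 16
parcel=F32: ✓ → 114
parcel=F15: ✓ → 114
parcel=F12: ✗
parcel=F68: ✓ → 54
length_cm_sum = 53 + 63 + 198 + 166 + 16 + 114 + 114 + 54 = 778

778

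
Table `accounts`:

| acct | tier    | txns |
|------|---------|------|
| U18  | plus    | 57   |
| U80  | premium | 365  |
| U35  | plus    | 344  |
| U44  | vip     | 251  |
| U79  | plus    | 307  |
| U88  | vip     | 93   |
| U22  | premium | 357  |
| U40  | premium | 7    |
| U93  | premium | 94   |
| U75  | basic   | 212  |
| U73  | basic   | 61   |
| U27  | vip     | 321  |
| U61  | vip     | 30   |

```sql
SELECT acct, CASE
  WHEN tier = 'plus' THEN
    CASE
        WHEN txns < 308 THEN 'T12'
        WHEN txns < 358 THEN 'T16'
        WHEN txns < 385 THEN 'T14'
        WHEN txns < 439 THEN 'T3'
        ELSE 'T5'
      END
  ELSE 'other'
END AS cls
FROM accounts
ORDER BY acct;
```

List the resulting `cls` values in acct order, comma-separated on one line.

T12, other, other, T16, other, other, other, other, other, T12, other, other, other

acct=U18: tier='plus' → inner[txns < 308] → T12
acct=U22: tier='premium' → outer ELSE → other
acct=U27: tier='vip' → outer ELSE → other
acct=U35: tier='plus' → inner[txns < 358] → T16
acct=U40: tier='premium' → outer ELSE → other
acct=U44: tier='vip' → outer ELSE → other
acct=U61: tier='vip' → outer ELSE → other
acct=U73: tier='basic' → outer ELSE → other
acct=U75: tier='basic' → outer ELSE → other
acct=U79: tier='plus' → inner[txns < 308] → T12
acct=U80: tier='premium' → outer ELSE → other
acct=U88: tier='vip' → outer ELSE → other
acct=U93: tier='premium' → outer ELSE → other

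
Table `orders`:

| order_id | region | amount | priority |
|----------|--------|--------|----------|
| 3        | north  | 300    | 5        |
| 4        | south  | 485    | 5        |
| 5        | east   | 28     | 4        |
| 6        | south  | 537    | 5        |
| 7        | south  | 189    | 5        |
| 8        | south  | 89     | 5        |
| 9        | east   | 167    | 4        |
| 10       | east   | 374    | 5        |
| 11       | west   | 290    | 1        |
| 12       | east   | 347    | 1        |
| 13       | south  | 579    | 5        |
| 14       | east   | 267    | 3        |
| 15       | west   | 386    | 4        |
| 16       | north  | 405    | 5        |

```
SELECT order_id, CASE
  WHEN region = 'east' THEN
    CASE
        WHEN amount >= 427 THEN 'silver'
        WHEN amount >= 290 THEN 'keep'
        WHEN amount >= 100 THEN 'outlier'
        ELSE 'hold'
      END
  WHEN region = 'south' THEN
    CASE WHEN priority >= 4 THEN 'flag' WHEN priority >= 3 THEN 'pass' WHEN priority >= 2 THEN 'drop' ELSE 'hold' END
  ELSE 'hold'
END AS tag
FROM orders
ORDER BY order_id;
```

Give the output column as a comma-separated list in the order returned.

hold, flag, hold, flag, flag, flag, outlier, keep, hold, keep, flag, outlier, hold, hold

order_id=3: region='north' → outer ELSE → hold
order_id=4: region='south' → inner[priority >= 4] → flag
order_id=5: region='east' → inner[ELSE] → hold
order_id=6: region='south' → inner[priority >= 4] → flag
order_id=7: region='south' → inner[priority >= 4] → flag
order_id=8: region='south' → inner[priority >= 4] → flag
order_id=9: region='east' → inner[amount >= 100] → outlier
order_id=10: region='east' → inner[amount >= 290] → keep
order_id=11: region='west' → outer ELSE → hold
order_id=12: region='east' → inner[amount >= 290] → keep
order_id=13: region='south' → inner[priority >= 4] → flag
order_id=14: region='east' → inner[amount >= 100] → outlier
order_id=15: region='west' → outer ELSE → hold
order_id=16: region='north' → outer ELSE → hold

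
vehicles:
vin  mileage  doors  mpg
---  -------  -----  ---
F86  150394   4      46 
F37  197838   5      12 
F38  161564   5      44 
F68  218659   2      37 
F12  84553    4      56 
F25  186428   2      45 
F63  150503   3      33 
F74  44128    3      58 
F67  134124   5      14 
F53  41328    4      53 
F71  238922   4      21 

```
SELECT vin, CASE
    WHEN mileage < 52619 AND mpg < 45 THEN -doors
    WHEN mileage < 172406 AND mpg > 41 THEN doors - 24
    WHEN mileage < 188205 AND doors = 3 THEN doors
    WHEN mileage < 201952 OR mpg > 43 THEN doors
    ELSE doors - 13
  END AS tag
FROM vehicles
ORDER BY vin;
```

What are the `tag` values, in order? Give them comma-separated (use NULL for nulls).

-20, 2, 5, -19, -20, 3, 5, -11, -9, -21, -20

vin=F12: mileage < 172406 AND mpg > 41 → -20
vin=F25: mileage < 201952 OR mpg > 43 → 2
vin=F37: mileage < 201952 OR mpg > 43 → 5
vin=F38: mileage < 172406 AND mpg > 41 → -19
vin=F53: mileage < 172406 AND mpg > 41 → -20
vin=F63: mileage < 188205 AND doors = 3 → 3
vin=F67: mileage < 201952 OR mpg > 43 → 5
vin=F68: ELSE → -11
vin=F71: ELSE → -9
vin=F74: mileage < 172406 AND mpg > 41 → -21
vin=F86: mileage < 172406 AND mpg > 41 → -20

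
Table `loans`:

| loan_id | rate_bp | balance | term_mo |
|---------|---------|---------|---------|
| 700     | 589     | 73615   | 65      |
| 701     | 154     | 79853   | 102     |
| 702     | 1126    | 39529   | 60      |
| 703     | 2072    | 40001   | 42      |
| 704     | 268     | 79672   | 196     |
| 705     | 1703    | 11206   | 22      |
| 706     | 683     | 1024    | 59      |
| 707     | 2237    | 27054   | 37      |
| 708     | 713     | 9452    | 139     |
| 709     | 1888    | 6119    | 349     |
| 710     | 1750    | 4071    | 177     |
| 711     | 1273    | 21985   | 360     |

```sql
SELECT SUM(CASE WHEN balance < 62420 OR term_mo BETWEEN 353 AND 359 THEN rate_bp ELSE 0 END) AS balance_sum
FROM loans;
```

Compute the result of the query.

loan_id=700: ✗
loan_id=701: ✗
loan_id=702: ✓ → 1126
loan_id=703: ✓ → 2072
loan_id=704: ✗
loan_id=705: ✓ → 1703
loan_id=706: ✓ → 683
loan_id=707: ✓ → 2237
loan_id=708: ✓ → 713
loan_id=709: ✓ → 1888
loan_id=710: ✓ → 1750
loan_id=711: ✓ → 1273
balance_sum = 1126 + 2072 + 1703 + 683 + 2237 + 713 + 1888 + 1750 + 1273 = 13445

13445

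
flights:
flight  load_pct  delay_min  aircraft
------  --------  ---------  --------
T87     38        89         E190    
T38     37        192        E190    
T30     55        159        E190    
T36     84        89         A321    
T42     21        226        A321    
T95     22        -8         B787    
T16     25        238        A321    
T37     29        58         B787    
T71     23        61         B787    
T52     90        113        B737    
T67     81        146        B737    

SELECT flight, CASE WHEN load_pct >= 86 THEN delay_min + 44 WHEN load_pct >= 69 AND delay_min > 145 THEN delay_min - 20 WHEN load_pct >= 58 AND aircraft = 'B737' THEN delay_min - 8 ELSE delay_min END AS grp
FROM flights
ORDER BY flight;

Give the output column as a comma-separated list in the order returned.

flight=T16: ELSE → 238
flight=T30: ELSE → 159
flight=T36: ELSE → 89
flight=T37: ELSE → 58
flight=T38: ELSE → 192
flight=T42: ELSE → 226
flight=T52: load_pct >= 86 → 157
flight=T67: load_pct >= 69 AND delay_min > 145 → 126
flight=T71: ELSE → 61
flight=T87: ELSE → 89
flight=T95: ELSE → -8

238, 159, 89, 58, 192, 226, 157, 126, 61, 89, -8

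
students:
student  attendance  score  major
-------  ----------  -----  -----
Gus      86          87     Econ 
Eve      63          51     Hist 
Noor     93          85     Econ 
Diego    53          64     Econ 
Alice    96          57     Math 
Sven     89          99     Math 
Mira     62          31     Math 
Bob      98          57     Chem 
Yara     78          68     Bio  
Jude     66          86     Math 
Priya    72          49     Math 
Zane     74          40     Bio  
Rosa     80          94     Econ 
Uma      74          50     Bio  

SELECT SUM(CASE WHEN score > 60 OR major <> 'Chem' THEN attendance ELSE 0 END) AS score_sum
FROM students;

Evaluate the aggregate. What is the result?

student=Gus: ✓ → 86
student=Eve: ✓ → 63
student=Noor: ✓ → 93
student=Diego: ✓ → 53
student=Alice: ✓ → 96
student=Sven: ✓ → 89
student=Mira: ✓ → 62
student=Bob: ✗
student=Yara: ✓ → 78
student=Jude: ✓ → 66
student=Priya: ✓ → 72
student=Zane: ✓ → 74
student=Rosa: ✓ → 80
student=Uma: ✓ → 74
score_sum = 86 + 63 + 93 + 53 + 96 + 89 + 62 + 78 + 66 + 72 + 74 + 80 + 74 = 986

986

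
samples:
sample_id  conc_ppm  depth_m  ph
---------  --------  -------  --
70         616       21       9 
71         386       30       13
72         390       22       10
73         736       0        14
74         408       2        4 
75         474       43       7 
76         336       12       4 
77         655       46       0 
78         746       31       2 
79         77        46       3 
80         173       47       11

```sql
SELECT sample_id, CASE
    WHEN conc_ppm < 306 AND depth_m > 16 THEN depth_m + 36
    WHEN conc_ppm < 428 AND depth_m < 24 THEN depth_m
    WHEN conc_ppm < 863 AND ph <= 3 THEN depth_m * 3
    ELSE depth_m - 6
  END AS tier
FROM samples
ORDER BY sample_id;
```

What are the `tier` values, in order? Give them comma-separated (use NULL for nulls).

15, 24, 22, -6, 2, 37, 12, 138, 93, 82, 83

sample_id=70: ELSE → 15
sample_id=71: ELSE → 24
sample_id=72: conc_ppm < 428 AND depth_m < 24 → 22
sample_id=73: ELSE → -6
sample_id=74: conc_ppm < 428 AND depth_m < 24 → 2
sample_id=75: ELSE → 37
sample_id=76: conc_ppm < 428 AND depth_m < 24 → 12
sample_id=77: conc_ppm < 863 AND ph <= 3 → 138
sample_id=78: conc_ppm < 863 AND ph <= 3 → 93
sample_id=79: conc_ppm < 306 AND depth_m > 16 → 82
sample_id=80: conc_ppm < 306 AND depth_m > 16 → 83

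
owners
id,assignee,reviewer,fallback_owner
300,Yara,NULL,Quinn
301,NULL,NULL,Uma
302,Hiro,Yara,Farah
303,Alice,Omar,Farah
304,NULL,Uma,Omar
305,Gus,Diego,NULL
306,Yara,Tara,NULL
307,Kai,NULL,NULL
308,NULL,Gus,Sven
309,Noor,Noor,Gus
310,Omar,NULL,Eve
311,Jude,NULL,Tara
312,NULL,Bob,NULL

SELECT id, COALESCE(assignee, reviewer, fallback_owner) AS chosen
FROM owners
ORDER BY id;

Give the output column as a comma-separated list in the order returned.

Yara, Uma, Hiro, Alice, Uma, Gus, Yara, Kai, Gus, Noor, Omar, Jude, Bob

id=300: assignee=Yara → Yara
id=301: assignee=NULL, reviewer=NULL, fallback_owner=Uma → Uma
id=302: assignee=Hiro → Hiro
id=303: assignee=Alice → Alice
id=304: assignee=NULL, reviewer=Uma → Uma
id=305: assignee=Gus → Gus
id=306: assignee=Yara → Yara
id=307: assignee=Kai → Kai
id=308: assignee=NULL, reviewer=Gus → Gus
id=309: assignee=Noor → Noor
id=310: assignee=Omar → Omar
id=311: assignee=Jude → Jude
id=312: assignee=NULL, reviewer=Bob → Bob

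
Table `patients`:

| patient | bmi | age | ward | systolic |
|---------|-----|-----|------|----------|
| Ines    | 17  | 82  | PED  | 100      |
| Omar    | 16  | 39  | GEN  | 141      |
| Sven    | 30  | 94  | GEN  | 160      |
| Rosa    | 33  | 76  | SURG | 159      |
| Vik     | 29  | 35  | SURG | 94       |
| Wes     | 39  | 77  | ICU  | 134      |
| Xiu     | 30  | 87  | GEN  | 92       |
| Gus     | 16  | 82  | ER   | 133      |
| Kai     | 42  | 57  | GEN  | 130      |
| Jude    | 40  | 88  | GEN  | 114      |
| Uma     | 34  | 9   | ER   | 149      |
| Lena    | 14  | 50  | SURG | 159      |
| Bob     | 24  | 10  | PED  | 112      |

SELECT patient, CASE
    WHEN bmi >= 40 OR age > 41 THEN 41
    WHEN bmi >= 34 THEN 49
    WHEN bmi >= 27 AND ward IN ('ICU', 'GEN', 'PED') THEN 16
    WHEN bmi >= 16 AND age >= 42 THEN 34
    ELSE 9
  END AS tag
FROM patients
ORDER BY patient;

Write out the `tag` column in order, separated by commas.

9, 41, 41, 41, 41, 41, 9, 41, 41, 49, 9, 41, 41

patient=Bob: ELSE → 9
patient=Gus: bmi >= 40 OR age > 41 → 41
patient=Ines: bmi >= 40 OR age > 41 → 41
patient=Jude: bmi >= 40 OR age > 41 → 41
patient=Kai: bmi >= 40 OR age > 41 → 41
patient=Lena: bmi >= 40 OR age > 41 → 41
patient=Omar: ELSE → 9
patient=Rosa: bmi >= 40 OR age > 41 → 41
patient=Sven: bmi >= 40 OR age > 41 → 41
patient=Uma: bmi >= 34 → 49
patient=Vik: ELSE → 9
patient=Wes: bmi >= 40 OR age > 41 → 41
patient=Xiu: bmi >= 40 OR age > 41 → 41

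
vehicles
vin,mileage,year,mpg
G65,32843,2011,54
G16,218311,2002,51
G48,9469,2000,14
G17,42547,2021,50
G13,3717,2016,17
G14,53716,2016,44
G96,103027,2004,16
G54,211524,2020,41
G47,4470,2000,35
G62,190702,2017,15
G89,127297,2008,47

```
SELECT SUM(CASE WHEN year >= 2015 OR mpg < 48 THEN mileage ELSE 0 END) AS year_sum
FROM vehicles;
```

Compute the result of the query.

746469

vin=G65: ✗
vin=G16: ✗
vin=G48: ✓ → 9469
vin=G17: ✓ → 42547
vin=G13: ✓ → 3717
vin=G14: ✓ → 53716
vin=G96: ✓ → 103027
vin=G54: ✓ → 211524
vin=G47: ✓ → 4470
vin=G62: ✓ → 190702
vin=G89: ✓ → 127297
year_sum = 9469 + 42547 + 3717 + 53716 + 103027 + 211524 + 4470 + 190702 + 127297 = 746469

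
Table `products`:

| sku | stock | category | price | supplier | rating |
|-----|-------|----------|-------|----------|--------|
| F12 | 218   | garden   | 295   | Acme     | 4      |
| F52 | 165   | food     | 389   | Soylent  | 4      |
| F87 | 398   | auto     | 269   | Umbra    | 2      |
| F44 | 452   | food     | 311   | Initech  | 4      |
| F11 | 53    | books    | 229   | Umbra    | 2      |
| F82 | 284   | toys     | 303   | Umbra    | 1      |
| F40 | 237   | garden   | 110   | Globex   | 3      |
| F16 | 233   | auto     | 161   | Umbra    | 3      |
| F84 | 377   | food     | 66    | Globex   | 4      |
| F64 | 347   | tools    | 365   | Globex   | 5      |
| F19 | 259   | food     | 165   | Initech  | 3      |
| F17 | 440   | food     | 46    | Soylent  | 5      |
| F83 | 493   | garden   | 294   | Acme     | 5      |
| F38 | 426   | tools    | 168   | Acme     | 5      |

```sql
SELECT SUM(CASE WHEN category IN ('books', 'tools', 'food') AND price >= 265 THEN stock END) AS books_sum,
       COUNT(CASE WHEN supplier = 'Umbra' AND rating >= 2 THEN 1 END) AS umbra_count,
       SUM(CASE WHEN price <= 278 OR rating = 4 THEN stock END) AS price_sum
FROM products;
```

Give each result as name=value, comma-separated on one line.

books_sum=964, umbra_count=3, price_sum=3258

[books_sum: category IN ('books', 'tools', 'food') AND price >= 265]
sku=F12: ✗
sku=F52: ✓ → 165
sku=F87: ✗
sku=F44: ✓ → 452
sku=F11: ✗
sku=F82: ✗
sku=F40: ✗
sku=F16: ✗
sku=F84: ✗
sku=F64: ✓ → 347
sku=F19: ✗
sku=F17: ✗
sku=F83: ✗
sku=F38: ✗
books_sum = 165 + 452 + 347 = 964
—
[umbra_count: supplier = 'Umbra' AND rating >= 2]
sku=F12: ✗
sku=F52: ✗
sku=F87: ✓ → 1
sku=F44: ✗
sku=F11: ✓ → 1
sku=F82: ✗
sku=F40: ✗
sku=F16: ✓ → 1
sku=F84: ✗
sku=F64: ✗
sku=F19: ✗
sku=F17: ✗
sku=F83: ✗
sku=F38: ✗
umbra_count = COUNT(1, 1, 1) = 3
—
[price_sum: price <= 278 OR rating = 4]
sku=F12: ✓ → 218
sku=F52: ✓ → 165
sku=F87: ✓ → 398
sku=F44: ✓ → 452
sku=F11: ✓ → 53
sku=F82: ✗
sku=F40: ✓ → 237
sku=F16: ✓ → 233
sku=F84: ✓ → 377
sku=F64: ✗
sku=F19: ✓ → 259
sku=F17: ✓ → 440
sku=F83: ✗
sku=F38: ✓ → 426
price_sum = 218 + 165 + 398 + 452 + 53 + 237 + 233 + 377 + 259 + 440 + 426 = 3258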